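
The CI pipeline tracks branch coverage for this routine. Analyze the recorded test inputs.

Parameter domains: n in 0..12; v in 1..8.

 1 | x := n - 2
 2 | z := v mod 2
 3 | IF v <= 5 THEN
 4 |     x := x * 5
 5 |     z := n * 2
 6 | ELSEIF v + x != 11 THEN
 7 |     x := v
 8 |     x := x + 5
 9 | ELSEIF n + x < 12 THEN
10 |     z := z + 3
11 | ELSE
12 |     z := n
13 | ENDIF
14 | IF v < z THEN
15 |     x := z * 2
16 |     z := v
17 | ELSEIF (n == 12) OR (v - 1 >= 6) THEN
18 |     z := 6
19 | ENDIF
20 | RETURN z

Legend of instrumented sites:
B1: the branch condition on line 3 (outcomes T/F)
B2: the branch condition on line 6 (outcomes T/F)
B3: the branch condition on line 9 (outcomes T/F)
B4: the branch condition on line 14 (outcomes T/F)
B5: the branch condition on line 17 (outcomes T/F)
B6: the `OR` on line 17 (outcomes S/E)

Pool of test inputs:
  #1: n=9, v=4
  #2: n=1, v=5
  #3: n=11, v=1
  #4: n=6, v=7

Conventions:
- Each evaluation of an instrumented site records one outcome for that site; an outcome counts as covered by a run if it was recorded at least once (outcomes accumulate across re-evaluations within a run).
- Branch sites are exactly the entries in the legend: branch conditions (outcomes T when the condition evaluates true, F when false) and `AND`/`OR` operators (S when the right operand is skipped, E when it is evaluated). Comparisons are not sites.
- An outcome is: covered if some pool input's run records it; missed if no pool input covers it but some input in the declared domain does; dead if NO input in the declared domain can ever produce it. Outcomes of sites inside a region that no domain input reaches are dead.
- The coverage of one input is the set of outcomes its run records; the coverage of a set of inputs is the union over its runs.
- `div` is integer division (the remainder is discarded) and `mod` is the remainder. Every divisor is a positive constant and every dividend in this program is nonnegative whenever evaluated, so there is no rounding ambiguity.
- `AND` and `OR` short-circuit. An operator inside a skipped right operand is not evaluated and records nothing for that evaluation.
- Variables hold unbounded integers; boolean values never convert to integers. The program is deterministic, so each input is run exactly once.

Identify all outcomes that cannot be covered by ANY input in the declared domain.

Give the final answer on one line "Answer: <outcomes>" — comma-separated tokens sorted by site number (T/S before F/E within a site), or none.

exhaustive pass over the 104-input domain:
  reachable outcomes have witnesses, e.g. B1=T (e.g. n=0, v=1), B1=F (e.g. n=0, v=6), B2=T (e.g. n=0, v=6), B2=F (e.g. n=5, v=8)

Answer: none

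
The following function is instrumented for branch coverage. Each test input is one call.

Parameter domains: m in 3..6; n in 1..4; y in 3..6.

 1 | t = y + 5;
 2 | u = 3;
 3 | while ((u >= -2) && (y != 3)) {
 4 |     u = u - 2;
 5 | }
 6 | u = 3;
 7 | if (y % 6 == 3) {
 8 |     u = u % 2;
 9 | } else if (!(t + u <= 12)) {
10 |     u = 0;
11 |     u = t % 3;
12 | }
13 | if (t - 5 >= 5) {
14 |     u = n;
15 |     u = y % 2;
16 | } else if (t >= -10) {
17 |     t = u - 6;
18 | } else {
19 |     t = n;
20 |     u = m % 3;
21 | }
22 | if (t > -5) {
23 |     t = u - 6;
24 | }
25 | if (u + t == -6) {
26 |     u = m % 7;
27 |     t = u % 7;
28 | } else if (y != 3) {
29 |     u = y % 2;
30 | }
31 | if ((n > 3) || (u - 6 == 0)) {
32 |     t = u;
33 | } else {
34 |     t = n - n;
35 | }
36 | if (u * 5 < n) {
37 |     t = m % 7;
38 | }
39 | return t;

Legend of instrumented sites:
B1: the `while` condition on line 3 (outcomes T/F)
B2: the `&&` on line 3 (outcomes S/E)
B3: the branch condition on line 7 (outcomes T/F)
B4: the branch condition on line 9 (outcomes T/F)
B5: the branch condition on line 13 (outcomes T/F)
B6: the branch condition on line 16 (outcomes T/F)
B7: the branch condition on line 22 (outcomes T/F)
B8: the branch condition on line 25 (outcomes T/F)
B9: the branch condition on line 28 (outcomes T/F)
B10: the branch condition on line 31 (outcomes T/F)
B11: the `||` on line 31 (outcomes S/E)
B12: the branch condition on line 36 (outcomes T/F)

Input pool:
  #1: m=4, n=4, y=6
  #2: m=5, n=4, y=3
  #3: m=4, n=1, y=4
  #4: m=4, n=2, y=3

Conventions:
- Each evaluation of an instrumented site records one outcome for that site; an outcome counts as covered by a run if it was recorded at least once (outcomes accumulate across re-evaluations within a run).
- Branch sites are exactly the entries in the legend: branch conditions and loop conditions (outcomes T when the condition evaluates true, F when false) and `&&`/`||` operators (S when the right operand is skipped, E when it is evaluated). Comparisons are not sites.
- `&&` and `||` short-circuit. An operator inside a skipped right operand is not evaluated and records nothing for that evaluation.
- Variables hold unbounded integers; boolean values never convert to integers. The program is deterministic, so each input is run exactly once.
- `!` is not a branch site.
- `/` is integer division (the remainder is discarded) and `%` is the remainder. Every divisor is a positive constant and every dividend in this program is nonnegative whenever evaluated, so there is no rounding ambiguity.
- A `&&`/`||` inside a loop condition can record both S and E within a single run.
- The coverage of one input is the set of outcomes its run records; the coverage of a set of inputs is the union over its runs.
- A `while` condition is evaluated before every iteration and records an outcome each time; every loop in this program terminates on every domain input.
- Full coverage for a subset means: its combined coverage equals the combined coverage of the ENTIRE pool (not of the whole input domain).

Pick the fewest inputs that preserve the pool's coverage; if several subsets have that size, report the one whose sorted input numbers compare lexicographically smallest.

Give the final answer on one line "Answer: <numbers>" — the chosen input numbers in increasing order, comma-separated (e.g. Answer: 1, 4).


#1 (m=4, n=4, y=6) -> B2->E, B1->T, B2->E, B1->T, B2->E, B1->T, B2->S, B1->F, B3->F, B4->T, B5->T, B7->T, B8->T, B11->S, ...; covered: B1=T, B1=F, B2=S, B2=E, B3=F, B4=T, B5=T, B7=T, B8=T, B10=T, B11=S, B12=F
#2 (m=5, n=4, y=3) -> B2->E, B1->F, B3->T, B5->F, B6->T, B7->F, B8->F, B9->F, B11->S, B10->T, B12->F; covered: B1=F, B2=E, B3=T, B5=F, B6=T, B7=F, B8=F, B9=F, B10=T, B11=S, B12=F
#3 (m=4, n=1, y=4) -> B2->E, B1->T, B2->E, B1->T, B2->E, B1->T, B2->S, B1->F, B3->F, B4->F, B5->F, B6->T, B7->T, B8->F, ...; covered: B1=T, B1=F, B2=S, B2=E, B3=F, B4=F, B5=F, B6=T, B7=T, B8=F, B9=T, B10=F, B11=E, B12=T
#4 (m=4, n=2, y=3) -> B2->E, B1->F, B3->T, B5->F, B6->T, B7->F, B8->F, B9->F, B11->E, B10->F, B12->F; covered: B1=F, B2=E, B3=T, B5=F, B6=T, B7=F, B8=F, B9=F, B10=F, B11=E, B12=F
union over all inputs: B1=T, B1=F, B2=S, B2=E, B3=T, B3=F, B4=T, B4=F, B5=T, B5=F, B6=T, B7=T, B7=F, B8=T, B8=F, B9=T, B9=F, B10=T, B10=F, B11=S, B11=E, B12=T, B12=F (23 outcomes)
checked all size-1 subsets: none covers 23 outcomes (max 14/23)
checked all size-2 subsets: none covers 23 outcomes (max 20/23)
the canonical winner is {1, 2, 3}: size 3, full 23-outcome coverage, earliest index list among size-3 covers
Answer: 1, 2, 3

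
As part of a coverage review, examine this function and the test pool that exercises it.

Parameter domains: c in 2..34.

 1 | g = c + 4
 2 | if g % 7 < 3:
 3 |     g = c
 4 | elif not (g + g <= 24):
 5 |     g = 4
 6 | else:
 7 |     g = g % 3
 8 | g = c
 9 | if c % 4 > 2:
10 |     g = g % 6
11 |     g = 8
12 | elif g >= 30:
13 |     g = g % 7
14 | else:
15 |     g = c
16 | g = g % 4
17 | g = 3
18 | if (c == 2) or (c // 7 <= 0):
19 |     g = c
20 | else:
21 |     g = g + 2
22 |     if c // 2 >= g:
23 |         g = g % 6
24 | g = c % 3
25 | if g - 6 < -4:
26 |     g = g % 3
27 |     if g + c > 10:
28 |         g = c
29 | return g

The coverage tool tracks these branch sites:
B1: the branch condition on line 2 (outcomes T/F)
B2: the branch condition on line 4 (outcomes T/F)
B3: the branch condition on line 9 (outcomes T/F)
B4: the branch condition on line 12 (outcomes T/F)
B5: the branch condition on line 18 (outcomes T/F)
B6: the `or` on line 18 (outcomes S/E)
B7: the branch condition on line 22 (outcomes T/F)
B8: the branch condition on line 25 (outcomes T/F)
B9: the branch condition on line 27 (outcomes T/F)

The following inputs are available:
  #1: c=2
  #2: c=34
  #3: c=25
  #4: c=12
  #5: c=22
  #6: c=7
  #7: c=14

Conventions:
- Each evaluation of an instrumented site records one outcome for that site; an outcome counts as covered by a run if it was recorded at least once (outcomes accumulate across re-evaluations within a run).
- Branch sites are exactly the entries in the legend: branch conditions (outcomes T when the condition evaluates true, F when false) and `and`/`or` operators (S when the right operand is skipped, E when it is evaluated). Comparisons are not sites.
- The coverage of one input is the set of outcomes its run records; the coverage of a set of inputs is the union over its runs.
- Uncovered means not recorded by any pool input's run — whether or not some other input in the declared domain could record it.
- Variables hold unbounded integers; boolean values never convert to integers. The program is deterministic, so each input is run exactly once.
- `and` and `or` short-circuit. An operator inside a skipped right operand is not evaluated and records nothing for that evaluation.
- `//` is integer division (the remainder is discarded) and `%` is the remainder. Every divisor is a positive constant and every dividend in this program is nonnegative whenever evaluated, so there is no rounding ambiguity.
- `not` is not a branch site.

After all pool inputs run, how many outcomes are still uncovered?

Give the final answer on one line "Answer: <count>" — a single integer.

#1 (c=2) -> B1->F, B2->F, B3->F, B4->F, B6->S, B5->T, B8->F; covered: B1=F, B2=F, B3=F, B4=F, B5=T, B6=S, B8=F
#2 (c=34) -> B1->F, B2->T, B3->F, B4->T, B6->E, B5->F, B7->T, B8->T, B9->T; covered: B1=F, B2=T, B3=F, B4=T, B5=F, B6=E, B7=T, B8=T, B9=T
#3 (c=25) -> B1->T, B3->F, B4->F, B6->E, B5->F, B7->T, B8->T, B9->T; covered: B1=T, B3=F, B4=F, B5=F, B6=E, B7=T, B8=T, B9=T
#4 (c=12) -> B1->T, B3->F, B4->F, B6->E, B5->F, B7->T, B8->T, B9->T; covered: B1=T, B3=F, B4=F, B5=F, B6=E, B7=T, B8=T, B9=T
#5 (c=22) -> B1->F, B2->T, B3->F, B4->F, B6->E, B5->F, B7->T, B8->T, B9->T; covered: B1=F, B2=T, B3=F, B4=F, B5=F, B6=E, B7=T, B8=T, B9=T
#6 (c=7) -> B1->F, B2->F, B3->T, B6->E, B5->F, B7->F, B8->T, B9->F; covered: B1=F, B2=F, B3=T, B5=F, B6=E, B7=F, B8=T, B9=F
#7 (c=14) -> B1->F, B2->T, B3->F, B4->F, B6->E, B5->F, B7->T, B8->F; covered: B1=F, B2=T, B3=F, B4=F, B5=F, B6=E, B7=T, B8=F
union over the pool: B1=T, B1=F, B2=T, B2=F, B3=T, B3=F, B4=T, B4=F, B5=T, B5=F, B6=S, B6=E, B7=T, B7=F, B8=T, B8=F, B9=T, B9=F
uncovered (0 of 18): none

Answer: 0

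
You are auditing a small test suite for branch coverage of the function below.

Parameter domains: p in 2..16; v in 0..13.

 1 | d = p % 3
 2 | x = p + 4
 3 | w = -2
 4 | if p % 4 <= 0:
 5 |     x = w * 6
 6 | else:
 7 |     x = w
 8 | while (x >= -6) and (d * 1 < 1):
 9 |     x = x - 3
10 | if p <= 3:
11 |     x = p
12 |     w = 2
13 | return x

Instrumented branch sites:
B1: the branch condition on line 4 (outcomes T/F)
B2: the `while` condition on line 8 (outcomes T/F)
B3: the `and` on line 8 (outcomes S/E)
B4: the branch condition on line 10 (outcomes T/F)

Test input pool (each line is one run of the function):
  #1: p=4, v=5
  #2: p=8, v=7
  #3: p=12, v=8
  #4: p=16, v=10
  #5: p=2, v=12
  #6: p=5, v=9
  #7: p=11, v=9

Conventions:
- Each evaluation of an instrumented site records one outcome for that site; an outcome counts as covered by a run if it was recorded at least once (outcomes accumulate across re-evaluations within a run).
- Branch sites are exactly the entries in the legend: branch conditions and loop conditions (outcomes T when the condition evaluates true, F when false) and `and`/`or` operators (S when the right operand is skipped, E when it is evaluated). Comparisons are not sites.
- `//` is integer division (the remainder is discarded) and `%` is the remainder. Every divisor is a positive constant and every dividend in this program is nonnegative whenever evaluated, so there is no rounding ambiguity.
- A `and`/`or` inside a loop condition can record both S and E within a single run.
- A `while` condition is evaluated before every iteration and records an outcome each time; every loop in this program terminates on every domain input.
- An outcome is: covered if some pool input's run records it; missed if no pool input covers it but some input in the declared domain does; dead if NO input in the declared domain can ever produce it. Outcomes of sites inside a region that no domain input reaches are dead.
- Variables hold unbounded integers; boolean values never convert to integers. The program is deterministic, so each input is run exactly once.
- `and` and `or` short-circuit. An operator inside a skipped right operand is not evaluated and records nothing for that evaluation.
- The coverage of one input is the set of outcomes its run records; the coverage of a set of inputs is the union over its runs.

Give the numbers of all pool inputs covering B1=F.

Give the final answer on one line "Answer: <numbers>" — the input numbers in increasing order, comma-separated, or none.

input #1 (p=4, v=5): misses B1=F
input #2 (p=8, v=7): misses B1=F
input #3 (p=12, v=8): misses B1=F
input #4 (p=16, v=10): misses B1=F
input #5 (p=2, v=12): covers B1=F
input #6 (p=5, v=9): covers B1=F
input #7 (p=11, v=9): covers B1=F

Answer: 5, 6, 7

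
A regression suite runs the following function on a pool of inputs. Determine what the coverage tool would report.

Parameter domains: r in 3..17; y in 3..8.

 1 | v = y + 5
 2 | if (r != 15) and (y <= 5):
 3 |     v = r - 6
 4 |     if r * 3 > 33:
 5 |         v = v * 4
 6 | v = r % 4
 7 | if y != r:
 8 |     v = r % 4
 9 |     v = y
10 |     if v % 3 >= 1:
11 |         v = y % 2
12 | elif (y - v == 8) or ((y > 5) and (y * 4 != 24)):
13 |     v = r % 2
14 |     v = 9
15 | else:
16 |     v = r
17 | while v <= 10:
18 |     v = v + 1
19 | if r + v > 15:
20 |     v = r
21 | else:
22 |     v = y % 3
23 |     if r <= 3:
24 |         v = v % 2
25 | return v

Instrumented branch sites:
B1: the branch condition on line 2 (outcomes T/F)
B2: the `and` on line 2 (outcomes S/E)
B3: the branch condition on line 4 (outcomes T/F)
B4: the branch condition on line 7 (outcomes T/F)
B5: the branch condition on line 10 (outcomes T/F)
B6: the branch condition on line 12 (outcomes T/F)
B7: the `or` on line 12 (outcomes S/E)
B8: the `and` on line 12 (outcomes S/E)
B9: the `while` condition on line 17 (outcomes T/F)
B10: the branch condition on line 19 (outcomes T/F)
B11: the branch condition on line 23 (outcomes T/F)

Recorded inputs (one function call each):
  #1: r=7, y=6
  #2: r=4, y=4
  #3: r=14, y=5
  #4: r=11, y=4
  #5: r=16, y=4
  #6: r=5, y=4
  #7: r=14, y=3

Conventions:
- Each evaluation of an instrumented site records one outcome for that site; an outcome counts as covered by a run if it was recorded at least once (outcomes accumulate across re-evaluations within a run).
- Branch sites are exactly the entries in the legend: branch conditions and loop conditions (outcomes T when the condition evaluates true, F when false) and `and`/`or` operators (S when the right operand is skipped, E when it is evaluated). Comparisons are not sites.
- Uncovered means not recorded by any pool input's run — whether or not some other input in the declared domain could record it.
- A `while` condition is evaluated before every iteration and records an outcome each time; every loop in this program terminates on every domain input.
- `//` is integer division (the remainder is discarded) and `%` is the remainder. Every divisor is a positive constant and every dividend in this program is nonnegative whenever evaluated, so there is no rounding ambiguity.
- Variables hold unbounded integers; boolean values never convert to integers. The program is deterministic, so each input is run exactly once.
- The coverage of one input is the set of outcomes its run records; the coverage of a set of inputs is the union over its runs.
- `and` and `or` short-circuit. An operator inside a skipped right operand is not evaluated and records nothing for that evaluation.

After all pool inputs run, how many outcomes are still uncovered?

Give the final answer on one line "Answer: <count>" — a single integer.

#1 (r=7, y=6) -> B2->E, B1->F, B4->T, B5->F, B9->T, B9->T, B9->T, B9->T, B9->T, B9->F, B10->T; covered: B1=F, B2=E, B4=T, B5=F, B9=T, B9=F, B10=T
#2 (r=4, y=4) -> B2->E, B1->T, B3->F, B4->F, B7->E, B8->S, B6->F, B9->T, B9->T, B9->T, B9->T, B9->T, B9->T, B9->T, ...; covered: B1=T, B2=E, B3=F, B4=F, B6=F, B7=E, B8=S, B9=T, B9=F, B10=F, B11=F
#3 (r=14, y=5) -> B2->E, B1->T, B3->T, B4->T, B5->T, B9->T, B9->T, B9->T, B9->T, B9->T, B9->T, B9->T, B9->T, B9->T, ...; covered: B1=T, B2=E, B3=T, B4=T, B5=T, B9=T, B9=F, B10=T
#4 (r=11, y=4) -> B2->E, B1->T, B3->F, B4->T, B5->T, B9->T, B9->T, B9->T, B9->T, B9->T, B9->T, B9->T, B9->T, B9->T, ...; covered: B1=T, B2=E, B3=F, B4=T, B5=T, B9=T, B9=F, B10=T
#5 (r=16, y=4) -> B2->E, B1->T, B3->T, B4->T, B5->T, B9->T, B9->T, B9->T, B9->T, B9->T, B9->T, B9->T, B9->T, B9->T, ...; covered: B1=T, B2=E, B3=T, B4=T, B5=T, B9=T, B9=F, B10=T
#6 (r=5, y=4) -> B2->E, B1->T, B3->F, B4->T, B5->T, B9->T, B9->T, B9->T, B9->T, B9->T, B9->T, B9->T, B9->T, B9->T, ...; covered: B1=T, B2=E, B3=F, B4=T, B5=T, B9=T, B9=F, B10=T
#7 (r=14, y=3) -> B2->E, B1->T, B3->T, B4->T, B5->F, B9->T, B9->T, B9->T, B9->T, B9->T, B9->T, B9->T, B9->T, B9->F, ...; covered: B1=T, B2=E, B3=T, B4=T, B5=F, B9=T, B9=F, B10=T
union over the pool: B1=T, B1=F, B2=E, B3=T, B3=F, B4=T, B4=F, B5=T, B5=F, B6=F, B7=E, B8=S, B9=T, B9=F, B10=T, B10=F, B11=F
uncovered (5 of 22): B2=S, B6=T, B7=S, B8=E, B11=T

Answer: 5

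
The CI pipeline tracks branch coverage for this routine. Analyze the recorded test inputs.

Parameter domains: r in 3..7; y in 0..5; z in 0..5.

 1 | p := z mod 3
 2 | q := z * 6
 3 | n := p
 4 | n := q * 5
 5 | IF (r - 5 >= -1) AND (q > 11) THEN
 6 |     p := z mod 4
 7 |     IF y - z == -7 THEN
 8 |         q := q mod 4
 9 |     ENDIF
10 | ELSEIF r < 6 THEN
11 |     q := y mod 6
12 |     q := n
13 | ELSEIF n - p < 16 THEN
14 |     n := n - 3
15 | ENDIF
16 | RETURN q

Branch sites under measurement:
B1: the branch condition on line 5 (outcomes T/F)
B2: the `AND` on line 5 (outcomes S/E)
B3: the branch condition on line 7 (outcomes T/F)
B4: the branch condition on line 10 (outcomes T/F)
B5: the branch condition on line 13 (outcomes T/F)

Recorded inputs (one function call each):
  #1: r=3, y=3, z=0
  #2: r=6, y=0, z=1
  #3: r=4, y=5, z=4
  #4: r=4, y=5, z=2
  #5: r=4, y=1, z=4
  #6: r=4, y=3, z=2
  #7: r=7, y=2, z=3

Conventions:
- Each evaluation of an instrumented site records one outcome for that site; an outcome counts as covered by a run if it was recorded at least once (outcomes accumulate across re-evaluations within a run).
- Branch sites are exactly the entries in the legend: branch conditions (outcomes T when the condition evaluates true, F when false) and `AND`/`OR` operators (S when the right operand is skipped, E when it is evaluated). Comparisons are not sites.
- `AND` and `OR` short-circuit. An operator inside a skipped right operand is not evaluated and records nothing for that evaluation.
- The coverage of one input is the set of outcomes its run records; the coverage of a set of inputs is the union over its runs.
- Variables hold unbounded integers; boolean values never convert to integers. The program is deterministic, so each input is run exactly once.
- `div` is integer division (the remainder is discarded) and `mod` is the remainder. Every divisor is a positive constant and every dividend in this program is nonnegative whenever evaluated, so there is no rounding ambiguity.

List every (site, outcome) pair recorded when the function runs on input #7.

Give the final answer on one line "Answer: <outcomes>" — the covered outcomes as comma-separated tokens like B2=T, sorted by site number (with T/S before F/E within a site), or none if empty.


Event log for input #7 (r=7, y=2, z=3):
  B2->E, B1->T, B3->F
as a set, this run covers: B1=T, B2=E, B3=F
Answer: B1=T, B2=E, B3=F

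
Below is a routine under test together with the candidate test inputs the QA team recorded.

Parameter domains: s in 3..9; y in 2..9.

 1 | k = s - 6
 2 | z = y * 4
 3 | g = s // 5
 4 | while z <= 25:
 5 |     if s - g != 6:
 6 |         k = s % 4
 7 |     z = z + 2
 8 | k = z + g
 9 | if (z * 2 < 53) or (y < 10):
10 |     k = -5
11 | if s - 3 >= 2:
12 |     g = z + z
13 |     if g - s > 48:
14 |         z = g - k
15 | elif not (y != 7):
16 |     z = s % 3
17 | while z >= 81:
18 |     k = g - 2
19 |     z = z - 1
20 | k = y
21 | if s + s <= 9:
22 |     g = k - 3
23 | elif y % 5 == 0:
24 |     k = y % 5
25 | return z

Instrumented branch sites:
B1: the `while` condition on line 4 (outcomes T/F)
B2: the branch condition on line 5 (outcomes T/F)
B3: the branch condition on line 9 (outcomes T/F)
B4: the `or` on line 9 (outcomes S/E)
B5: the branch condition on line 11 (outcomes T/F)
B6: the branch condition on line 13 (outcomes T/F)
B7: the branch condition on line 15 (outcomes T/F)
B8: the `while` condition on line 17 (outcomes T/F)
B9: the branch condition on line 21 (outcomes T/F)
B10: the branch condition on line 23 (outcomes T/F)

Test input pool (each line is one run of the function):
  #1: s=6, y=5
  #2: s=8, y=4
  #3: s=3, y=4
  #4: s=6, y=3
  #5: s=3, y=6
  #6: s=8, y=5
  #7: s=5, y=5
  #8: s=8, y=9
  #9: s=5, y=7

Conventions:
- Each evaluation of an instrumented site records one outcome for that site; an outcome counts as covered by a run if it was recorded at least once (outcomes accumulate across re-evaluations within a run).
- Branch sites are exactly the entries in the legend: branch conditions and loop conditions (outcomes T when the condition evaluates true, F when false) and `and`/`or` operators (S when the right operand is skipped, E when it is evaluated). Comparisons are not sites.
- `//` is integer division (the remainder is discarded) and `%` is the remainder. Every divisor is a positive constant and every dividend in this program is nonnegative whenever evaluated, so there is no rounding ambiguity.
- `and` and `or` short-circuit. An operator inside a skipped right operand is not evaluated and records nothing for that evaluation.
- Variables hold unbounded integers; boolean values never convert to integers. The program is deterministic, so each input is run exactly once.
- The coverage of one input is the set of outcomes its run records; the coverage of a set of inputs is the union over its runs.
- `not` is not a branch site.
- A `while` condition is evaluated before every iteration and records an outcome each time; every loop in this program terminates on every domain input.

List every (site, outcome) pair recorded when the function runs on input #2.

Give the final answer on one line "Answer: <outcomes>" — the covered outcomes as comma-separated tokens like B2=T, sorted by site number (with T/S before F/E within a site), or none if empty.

Tracing the run of input #2 (s=8, y=4):
  B1->T, B2->T, B1->T, B2->T, B1->T, B2->T, B1->T, B2->T, B1->T, B2->T
  B1->F, B4->S, B3->T, B5->T, B6->F, B8->F, B9->F, B10->F
as a set, this run covers: B1=T, B1=F, B2=T, B3=T, B4=S, B5=T, B6=F, B8=F, B9=F, B10=F

Answer: B1=T, B1=F, B2=T, B3=T, B4=S, B5=T, B6=F, B8=F, B9=F, B10=F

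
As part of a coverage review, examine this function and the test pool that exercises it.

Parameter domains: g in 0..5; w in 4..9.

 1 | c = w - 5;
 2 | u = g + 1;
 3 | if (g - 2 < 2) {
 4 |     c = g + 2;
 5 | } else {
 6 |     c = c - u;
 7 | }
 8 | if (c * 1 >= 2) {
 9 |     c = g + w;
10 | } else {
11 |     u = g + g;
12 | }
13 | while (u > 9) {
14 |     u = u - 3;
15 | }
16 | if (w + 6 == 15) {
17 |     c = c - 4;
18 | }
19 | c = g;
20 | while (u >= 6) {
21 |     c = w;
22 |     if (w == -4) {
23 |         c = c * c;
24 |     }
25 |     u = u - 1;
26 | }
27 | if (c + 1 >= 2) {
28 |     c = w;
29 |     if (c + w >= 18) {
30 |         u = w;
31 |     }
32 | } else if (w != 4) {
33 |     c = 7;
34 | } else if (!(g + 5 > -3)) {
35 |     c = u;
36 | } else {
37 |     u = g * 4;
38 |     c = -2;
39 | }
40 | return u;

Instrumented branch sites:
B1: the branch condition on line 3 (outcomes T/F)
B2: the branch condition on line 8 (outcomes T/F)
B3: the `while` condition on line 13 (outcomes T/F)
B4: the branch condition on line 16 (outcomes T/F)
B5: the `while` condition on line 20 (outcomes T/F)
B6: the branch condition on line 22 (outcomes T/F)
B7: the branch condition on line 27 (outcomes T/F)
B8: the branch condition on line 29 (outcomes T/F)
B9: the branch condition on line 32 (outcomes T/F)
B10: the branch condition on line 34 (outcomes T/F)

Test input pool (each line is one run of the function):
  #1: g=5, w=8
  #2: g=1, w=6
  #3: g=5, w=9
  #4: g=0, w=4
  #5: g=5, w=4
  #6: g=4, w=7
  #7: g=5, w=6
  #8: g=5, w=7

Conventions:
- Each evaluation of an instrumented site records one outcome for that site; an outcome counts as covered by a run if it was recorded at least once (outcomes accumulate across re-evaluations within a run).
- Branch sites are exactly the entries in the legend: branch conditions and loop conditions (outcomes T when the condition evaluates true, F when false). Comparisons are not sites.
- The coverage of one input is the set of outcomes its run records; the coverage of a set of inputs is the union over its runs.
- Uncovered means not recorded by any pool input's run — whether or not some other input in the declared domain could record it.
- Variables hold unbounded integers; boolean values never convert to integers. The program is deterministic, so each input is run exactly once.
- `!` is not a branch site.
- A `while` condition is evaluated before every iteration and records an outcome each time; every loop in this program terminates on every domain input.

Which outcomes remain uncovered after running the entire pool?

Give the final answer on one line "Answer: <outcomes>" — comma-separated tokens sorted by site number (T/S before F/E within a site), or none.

run #1 (g=5, w=8) records B1=F, B2=F, B3=T, B3=F, B4=F, B5=T, B5=F, B6=F, B7=T, B8=F
run #2 (g=1, w=6) records B1=T, B2=T, B3=F, B4=F, B5=F, B7=T, B8=F
run #3 (g=5, w=9) records B1=F, B2=F, B3=T, B3=F, B4=T, B5=T, B5=F, B6=F, B7=T, B8=T
run #4 (g=0, w=4) records B1=T, B2=T, B3=F, B4=F, B5=F, B7=F, B9=F, B10=F
run #5 (g=5, w=4) records B1=F, B2=F, B3=T, B3=F, B4=F, B5=T, B5=F, B6=F, B7=T, B8=F
run #6 (g=4, w=7) records B1=F, B2=F, B3=F, B4=F, B5=T, B5=F, B6=F, B7=T, B8=F
run #7 (g=5, w=6) records B1=F, B2=F, B3=T, B3=F, B4=F, B5=T, B5=F, B6=F, B7=T, B8=F
run #8 (g=5, w=7) records B1=F, B2=F, B3=T, B3=F, B4=F, B5=T, B5=F, B6=F, B7=T, B8=F
union over the pool: B1=T, B1=F, B2=T, B2=F, B3=T, B3=F, B4=T, B4=F, B5=T, B5=F, B6=F, B7=T, B7=F, B8=T, B8=F, B9=F, B10=F
uncovered (3 of 20): B6=T, B9=T, B10=T

Answer: B6=T, B9=T, B10=T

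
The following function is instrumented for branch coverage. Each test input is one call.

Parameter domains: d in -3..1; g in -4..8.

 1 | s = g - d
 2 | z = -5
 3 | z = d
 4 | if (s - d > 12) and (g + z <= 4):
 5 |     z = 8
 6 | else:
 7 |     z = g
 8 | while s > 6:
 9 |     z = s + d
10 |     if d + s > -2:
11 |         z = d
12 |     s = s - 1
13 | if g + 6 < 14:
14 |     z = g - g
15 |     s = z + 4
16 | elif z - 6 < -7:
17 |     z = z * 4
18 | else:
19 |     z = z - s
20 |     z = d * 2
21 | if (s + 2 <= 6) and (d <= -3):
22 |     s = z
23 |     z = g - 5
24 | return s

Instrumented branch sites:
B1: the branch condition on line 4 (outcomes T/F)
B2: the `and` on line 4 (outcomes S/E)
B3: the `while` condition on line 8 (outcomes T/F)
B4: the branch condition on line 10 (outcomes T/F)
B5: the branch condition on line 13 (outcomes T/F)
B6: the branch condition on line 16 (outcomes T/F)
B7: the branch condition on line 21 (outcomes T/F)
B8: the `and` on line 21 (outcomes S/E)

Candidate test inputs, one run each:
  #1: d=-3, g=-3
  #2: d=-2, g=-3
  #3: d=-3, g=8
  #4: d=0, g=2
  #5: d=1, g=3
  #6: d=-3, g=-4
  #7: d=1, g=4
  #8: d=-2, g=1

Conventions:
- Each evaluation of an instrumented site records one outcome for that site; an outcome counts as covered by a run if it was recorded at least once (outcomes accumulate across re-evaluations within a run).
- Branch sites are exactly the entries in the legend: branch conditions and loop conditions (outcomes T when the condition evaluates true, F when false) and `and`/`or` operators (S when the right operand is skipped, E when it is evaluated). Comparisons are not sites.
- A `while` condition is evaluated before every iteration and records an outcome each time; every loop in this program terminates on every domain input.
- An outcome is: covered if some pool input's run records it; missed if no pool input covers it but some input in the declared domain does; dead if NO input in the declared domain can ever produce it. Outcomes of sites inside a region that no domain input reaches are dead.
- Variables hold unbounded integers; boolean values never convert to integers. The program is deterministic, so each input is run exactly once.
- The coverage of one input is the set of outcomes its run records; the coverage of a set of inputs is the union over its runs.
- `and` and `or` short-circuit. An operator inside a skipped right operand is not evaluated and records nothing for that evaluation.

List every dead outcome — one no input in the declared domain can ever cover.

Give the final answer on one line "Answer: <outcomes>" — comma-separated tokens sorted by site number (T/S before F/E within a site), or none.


checking every outcome against all 65 domain inputs:
  B4=F: zero occurrences over every domain input -> dead
  reachable outcomes have witnesses, e.g. B1=T (e.g. d=-3, g=7), B1=F (e.g. d=-3, g=-4), B2=S (e.g. d=-3, g=-4), B2=E (e.g. d=-3, g=7)
Answer: B4=F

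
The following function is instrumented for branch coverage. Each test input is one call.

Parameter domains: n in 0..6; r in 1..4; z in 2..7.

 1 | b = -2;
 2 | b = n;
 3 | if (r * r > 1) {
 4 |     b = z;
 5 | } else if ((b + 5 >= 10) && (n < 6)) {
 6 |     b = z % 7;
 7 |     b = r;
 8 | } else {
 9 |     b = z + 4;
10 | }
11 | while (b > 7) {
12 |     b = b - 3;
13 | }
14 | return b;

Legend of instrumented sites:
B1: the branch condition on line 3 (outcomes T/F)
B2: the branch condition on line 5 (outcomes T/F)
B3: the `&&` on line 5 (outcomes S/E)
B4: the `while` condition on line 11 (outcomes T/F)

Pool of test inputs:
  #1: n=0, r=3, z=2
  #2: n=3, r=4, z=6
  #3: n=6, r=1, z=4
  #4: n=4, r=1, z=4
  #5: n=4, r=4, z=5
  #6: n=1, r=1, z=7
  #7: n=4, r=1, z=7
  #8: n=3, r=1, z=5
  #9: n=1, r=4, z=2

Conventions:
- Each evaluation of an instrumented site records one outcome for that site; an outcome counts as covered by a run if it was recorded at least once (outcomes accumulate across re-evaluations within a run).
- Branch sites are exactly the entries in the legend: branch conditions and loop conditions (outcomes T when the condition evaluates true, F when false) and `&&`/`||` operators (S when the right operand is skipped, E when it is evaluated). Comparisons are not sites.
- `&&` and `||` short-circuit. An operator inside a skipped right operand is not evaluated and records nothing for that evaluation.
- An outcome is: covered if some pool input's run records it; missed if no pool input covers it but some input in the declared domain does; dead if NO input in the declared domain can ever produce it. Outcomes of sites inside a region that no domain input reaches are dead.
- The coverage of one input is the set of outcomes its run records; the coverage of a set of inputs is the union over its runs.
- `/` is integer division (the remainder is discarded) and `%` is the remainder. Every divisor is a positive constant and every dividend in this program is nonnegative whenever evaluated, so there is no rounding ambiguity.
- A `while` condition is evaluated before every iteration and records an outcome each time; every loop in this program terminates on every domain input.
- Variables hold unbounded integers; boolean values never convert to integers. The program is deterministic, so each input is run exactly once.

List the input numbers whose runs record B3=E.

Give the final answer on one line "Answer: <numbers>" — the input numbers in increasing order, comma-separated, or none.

input #1 (n=0, r=3, z=2): never hits B3=E
input #2 (n=3, r=4, z=6): never hits B3=E
input #3 (n=6, r=1, z=4): hits B3=E
input #4 (n=4, r=1, z=4): never hits B3=E
input #5 (n=4, r=4, z=5): never hits B3=E
input #6 (n=1, r=1, z=7): never hits B3=E
input #7 (n=4, r=1, z=7): never hits B3=E
input #8 (n=3, r=1, z=5): never hits B3=E
input #9 (n=1, r=4, z=2): never hits B3=E

Answer: 3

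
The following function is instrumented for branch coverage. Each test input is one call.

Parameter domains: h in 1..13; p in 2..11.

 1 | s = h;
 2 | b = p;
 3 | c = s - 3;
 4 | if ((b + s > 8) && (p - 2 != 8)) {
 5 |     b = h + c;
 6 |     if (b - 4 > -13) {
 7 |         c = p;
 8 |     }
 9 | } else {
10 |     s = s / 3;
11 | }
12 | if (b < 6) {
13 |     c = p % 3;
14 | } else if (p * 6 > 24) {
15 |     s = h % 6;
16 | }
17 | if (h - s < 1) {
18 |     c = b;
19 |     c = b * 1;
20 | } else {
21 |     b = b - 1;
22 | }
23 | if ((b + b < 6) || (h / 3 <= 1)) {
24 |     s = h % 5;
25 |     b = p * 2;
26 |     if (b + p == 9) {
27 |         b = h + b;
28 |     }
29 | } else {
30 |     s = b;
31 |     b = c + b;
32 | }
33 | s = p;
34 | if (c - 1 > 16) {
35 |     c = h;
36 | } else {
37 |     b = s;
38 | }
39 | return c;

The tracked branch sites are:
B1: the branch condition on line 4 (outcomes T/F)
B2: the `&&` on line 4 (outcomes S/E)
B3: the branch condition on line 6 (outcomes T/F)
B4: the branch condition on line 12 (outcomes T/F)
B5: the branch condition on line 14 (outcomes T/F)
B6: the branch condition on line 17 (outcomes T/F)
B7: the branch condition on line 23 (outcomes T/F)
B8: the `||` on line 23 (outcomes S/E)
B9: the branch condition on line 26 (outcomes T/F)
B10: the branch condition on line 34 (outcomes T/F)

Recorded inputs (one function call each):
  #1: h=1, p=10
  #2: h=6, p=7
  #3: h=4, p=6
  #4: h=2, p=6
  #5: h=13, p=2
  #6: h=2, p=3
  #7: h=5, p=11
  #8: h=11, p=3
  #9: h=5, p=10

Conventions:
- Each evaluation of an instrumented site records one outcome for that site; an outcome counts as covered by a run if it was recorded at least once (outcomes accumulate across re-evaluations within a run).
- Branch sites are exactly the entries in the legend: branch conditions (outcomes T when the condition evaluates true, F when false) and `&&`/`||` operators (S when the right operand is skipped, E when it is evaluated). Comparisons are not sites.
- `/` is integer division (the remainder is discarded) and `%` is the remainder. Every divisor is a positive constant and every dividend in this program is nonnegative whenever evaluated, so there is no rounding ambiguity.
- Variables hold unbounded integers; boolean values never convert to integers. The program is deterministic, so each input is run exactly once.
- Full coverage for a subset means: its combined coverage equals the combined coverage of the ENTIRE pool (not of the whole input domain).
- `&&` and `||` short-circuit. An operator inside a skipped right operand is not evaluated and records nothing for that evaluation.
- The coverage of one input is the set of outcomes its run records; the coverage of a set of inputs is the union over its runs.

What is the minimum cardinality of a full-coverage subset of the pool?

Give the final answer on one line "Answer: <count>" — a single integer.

run #1 (h=1, p=10) runs B2->E, B1->F, B4->F, B5->T, B6->T, B8->E, B7->T, B9->F, B10->F; records B1=F, B2=E, B4=F, B5=T, B6=T, B7=T, B8=E, B9=F, B10=F
run #2 (h=6, p=7) runs B2->E, B1->T, B3->T, B4->F, B5->T, B6->F, B8->E, B7->F, B10->F; records B1=T, B2=E, B3=T, B4=F, B5=T, B6=F, B7=F, B8=E, B10=F
run #3 (h=4, p=6) runs B2->E, B1->T, B3->T, B4->T, B6->T, B8->E, B7->T, B9->F, B10->F; records B1=T, B2=E, B3=T, B4=T, B6=T, B7=T, B8=E, B9=F, B10=F
run #4 (h=2, p=6) runs B2->S, B1->F, B4->F, B5->T, B6->T, B8->E, B7->T, B9->F, B10->F; records B1=F, B2=S, B4=F, B5=T, B6=T, B7=T, B8=E, B9=F, B10=F
run #5 (h=13, p=2) runs B2->E, B1->T, B3->T, B4->F, B5->F, B6->T, B8->E, B7->F, B10->T; records B1=T, B2=E, B3=T, B4=F, B5=F, B6=T, B7=F, B8=E, B10=T
run #6 (h=2, p=3) runs B2->S, B1->F, B4->T, B6->F, B8->S, B7->T, B9->T, B10->F; records B1=F, B2=S, B4=T, B6=F, B7=T, B8=S, B9=T, B10=F
run #7 (h=5, p=11) runs B2->E, B1->T, B3->T, B4->F, B5->T, B6->T, B8->E, B7->T, B9->F, B10->F; records B1=T, B2=E, B3=T, B4=F, B5=T, B6=T, B7=T, B8=E, B9=F, B10=F
run #8 (h=11, p=3) runs B2->E, B1->T, B3->T, B4->F, B5->F, B6->T, B8->E, B7->F, B10->T; records B1=T, B2=E, B3=T, B4=F, B5=F, B6=T, B7=F, B8=E, B10=T
run #9 (h=5, p=10) runs B2->E, B1->F, B4->F, B5->T, B6->T, B8->E, B7->T, B9->F, B10->F; records B1=F, B2=E, B4=F, B5=T, B6=T, B7=T, B8=E, B9=F, B10=F
pool-wide coverage (19 outcomes): B1=T, B1=F, B2=S, B2=E, B3=T, B4=T, B4=F, B5=T, B5=F, B6=T, B6=F, B7=T, B7=F, B8=S, B8=E, B9=T, B9=F, B10=T, B10=F
every size-1 subset falls short of the 19 outcomes (best: 10/19)
every size-2 subset falls short of the 19 outcomes (best: 17/19)
inputs {1, 5, 6} (size 3) cover everything; no size-3 subset with a lexicographically smaller index list covers all 19

Answer: 3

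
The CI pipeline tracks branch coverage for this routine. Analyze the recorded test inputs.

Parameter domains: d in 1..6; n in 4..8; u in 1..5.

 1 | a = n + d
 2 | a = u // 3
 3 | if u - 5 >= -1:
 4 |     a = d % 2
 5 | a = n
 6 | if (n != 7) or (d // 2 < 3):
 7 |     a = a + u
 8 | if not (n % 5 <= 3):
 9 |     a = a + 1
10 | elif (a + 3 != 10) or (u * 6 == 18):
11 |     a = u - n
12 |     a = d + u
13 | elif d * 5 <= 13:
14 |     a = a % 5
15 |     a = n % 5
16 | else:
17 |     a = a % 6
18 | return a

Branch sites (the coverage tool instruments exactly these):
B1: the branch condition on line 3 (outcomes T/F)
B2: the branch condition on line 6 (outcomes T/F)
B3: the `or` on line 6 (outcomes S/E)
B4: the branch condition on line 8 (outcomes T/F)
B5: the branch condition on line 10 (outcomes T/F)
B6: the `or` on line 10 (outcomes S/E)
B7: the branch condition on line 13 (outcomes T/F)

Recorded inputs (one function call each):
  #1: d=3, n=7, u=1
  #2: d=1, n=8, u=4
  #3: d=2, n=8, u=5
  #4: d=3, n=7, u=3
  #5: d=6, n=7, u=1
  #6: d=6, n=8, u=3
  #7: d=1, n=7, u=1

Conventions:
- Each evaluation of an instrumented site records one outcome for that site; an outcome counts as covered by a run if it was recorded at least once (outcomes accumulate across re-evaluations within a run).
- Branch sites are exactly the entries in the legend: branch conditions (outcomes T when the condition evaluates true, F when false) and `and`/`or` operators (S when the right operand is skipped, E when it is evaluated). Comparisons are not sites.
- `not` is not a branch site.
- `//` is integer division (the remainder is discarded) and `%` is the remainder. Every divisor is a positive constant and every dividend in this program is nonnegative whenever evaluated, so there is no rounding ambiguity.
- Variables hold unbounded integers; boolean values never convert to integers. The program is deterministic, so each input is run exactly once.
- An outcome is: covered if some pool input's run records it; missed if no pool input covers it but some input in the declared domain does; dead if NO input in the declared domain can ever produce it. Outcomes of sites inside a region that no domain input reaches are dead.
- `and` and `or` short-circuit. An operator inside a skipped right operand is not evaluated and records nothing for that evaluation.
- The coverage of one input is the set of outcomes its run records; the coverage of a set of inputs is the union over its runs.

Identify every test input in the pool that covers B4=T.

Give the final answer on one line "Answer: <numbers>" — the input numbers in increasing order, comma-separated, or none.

input #1 (d=3, n=7, u=1): never hits B4=T
input #2 (d=1, n=8, u=4): never hits B4=T
input #3 (d=2, n=8, u=5): never hits B4=T
input #4 (d=3, n=7, u=3): never hits B4=T
input #5 (d=6, n=7, u=1): never hits B4=T
input #6 (d=6, n=8, u=3): never hits B4=T
input #7 (d=1, n=7, u=1): never hits B4=T

Answer: none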